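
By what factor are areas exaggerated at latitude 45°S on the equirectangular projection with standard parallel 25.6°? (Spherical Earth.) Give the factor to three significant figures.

1.28

With standard parallel φ₀ = 25.6°, the equirectangular projection gives x = Rλ cos φ₀, y = Rφ, so h = 1 and k = cos 25.6° / cos φ.
Areal scale = h·k = 1 × cos φ₀ / cos φ; at 45°, h = 1.000, k = 1.275, so h·k = 1.275.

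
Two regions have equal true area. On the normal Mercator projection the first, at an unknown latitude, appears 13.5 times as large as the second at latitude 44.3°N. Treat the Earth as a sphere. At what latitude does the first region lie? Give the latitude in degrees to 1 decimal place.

78.8°

For equal true areas on Mercator, apparent areas scale as sec²φ, so the ratio is cos²φ₂ / cos²φ₁.
cos²φ₂ / cos²φ₁ = 13.5  ⇒  cos φ₁ = cos 44.3° / √13.5 = 0.7157/3.674 = 0.1948.
φ₁ = arccos(0.1948) ≈ 78.8°.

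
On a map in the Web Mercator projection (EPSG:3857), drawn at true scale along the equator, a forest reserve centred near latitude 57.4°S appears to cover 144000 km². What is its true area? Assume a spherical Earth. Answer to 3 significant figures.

41800 km²

The Mercator projection is conformal; its linear scale factor is the same in every direction and equals sec φ = 1/cos φ.
Areal scale = k² = sec²φ = 1/cos²(57.4°) = 1/0.5388² = 3.445.
True area = apparent / (areal scale) = 144000 / 3.445 ≈ 41800 km².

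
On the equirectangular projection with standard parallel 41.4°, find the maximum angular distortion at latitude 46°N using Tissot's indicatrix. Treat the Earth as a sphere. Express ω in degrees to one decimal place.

4.4°

The equidistant cylindrical projection with φ₀ = 41.4° has h = 1 (meridians true) and k = cos φ₀ / cos φ along parallels.
At 46°: h = 1.000, k = 1.080; principal scales a = 1.080, b = 1.000.
sin(ω/2) = (a − b)/(a + b) = 0.07983/2.080 = 0.03838, so ω = 2 arcsin(0.03838) ≈ 4.4°.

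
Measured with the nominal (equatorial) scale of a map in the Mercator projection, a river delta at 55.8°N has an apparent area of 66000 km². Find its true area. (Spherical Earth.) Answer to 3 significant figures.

20900 km²

Mercator is conformal, so the point scale is isotropic: h = k = sec φ = 1/cos φ.
Areal scale = k² = sec²φ = 1/cos²(55.8°) = 1/0.5621² = 3.165.
True area = apparent / (areal scale) = 66000 / 3.165 ≈ 20900 km².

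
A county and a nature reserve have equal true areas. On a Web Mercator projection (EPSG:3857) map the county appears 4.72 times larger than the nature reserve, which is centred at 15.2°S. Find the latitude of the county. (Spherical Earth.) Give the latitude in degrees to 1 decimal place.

63.6°

Mercator areal scale is sec²φ, so apparent-area ratio = sec²φ₁ / sec²φ₂ = cos²φ₂ / cos²φ₁.
cos²φ₂ / cos²φ₁ = 4.72  ⇒  cos φ₁ = cos 15.2° / √4.72 = 0.9650/2.173 = 0.4442.
φ₁ = arccos(0.4442) ≈ 63.6°.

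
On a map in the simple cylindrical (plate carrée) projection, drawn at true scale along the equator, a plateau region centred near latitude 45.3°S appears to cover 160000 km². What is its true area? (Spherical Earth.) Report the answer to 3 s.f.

Plate carrée maps x = Rλ, y = Rφ. The meridian scale is h = 1 and the parallel scale is k = 1/cos φ = sec φ.
Areal scale = h·k = 1 × sec φ; at 45.3°, h = 1.000, k = 1.422, so h·k = 1.422.
True area = apparent / (areal scale) = 160000 / 1.422 ≈ 113000 km².

113000 km²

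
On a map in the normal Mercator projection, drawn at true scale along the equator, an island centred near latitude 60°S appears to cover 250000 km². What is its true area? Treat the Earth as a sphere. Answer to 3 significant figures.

The Mercator projection is conformal; its linear scale factor is the same in every direction and equals sec φ = 1/cos φ.
Areal scale = k² = sec²φ = 1/cos²(60°) = 1/0.5000² = 4.000.
True area = apparent / (areal scale) = 250000 / 4.000 ≈ 62500 km².

62500 km²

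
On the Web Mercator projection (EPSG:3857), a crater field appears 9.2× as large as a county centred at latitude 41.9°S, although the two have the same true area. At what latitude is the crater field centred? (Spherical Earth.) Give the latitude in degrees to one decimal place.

75.8°

For equal true areas on Mercator, apparent areas scale as sec²φ, so the ratio is cos²φ₂ / cos²φ₁.
cos²φ₂ / cos²φ₁ = 9.2  ⇒  cos φ₁ = cos 41.9° / √9.2 = 0.7443/3.033 = 0.2454.
φ₁ = arccos(0.2454) ≈ 75.8°.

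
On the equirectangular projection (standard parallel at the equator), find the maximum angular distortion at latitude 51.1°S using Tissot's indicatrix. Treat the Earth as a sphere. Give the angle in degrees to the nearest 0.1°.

26.4°

In the plate carrée (x = Rλ, y = Rφ), meridians are true-scale (h = 1) and parallels are stretched by k = sec φ.
At 51.1°: h = 1.000, k = 1.592; principal scales a = 1.592, b = 1.000.
sin(ω/2) = (a − b)/(a + b) = 0.5925/2.592 = 0.2285, so ω = 2 arcsin(0.2285) ≈ 26.4°.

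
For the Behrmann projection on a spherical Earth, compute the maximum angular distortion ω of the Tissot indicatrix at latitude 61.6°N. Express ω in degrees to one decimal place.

64.9°

Behrmann is a cylindrical equal-area projection with standard parallels at ±30°. Cylindrical equal-area (φ₀ = 30°): h = cos φ / cos 30° along meridians, k = cos 30° / cos φ along parallels; h·k = 1.
At 61.6°: h = 0.5492, k = 1.821; principal scales a = 1.821, b = 0.5492.
sin(ω/2) = (a − b)/(a + b) = 1.272/2.370 = 0.5365, so ω = 2 arcsin(0.5365) ≈ 64.9°.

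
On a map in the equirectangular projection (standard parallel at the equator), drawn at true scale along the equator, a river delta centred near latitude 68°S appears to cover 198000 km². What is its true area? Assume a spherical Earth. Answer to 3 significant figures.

74200 km²

Plate carrée maps x = Rλ, y = Rφ. The meridian scale is h = 1 and the parallel scale is k = 1/cos φ = sec φ.
Areal scale = h·k = 1 × sec φ; at 68°, h = 1.000, k = 2.669, so h·k = 2.669.
True area = apparent / (areal scale) = 198000 / 2.669 ≈ 74200 km².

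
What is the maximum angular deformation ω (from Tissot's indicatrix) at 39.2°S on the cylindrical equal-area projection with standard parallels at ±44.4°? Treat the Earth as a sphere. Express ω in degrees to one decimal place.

For cylindrical equal-area with standard parallel φ₀, h = cos φ / cos φ₀ and k = cos φ₀ / cos φ, so h·k = 1.
At 39.2°: h = 1.085, k = 0.9220; principal scales a = 1.085, b = 0.9220.
sin(ω/2) = (a − b)/(a + b) = 0.1627/2.007 = 0.08107, so ω = 2 arcsin(0.08107) ≈ 9.3°.

9.3°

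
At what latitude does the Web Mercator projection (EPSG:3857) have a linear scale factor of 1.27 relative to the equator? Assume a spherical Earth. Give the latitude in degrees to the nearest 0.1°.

Mercator scale is k = sec φ = 1/cos φ.
1/cos φ = 1.27  ⇒  cos φ = 0.7874  ⇒  φ = arccos(0.7874) ≈ 38.1°.

38.1°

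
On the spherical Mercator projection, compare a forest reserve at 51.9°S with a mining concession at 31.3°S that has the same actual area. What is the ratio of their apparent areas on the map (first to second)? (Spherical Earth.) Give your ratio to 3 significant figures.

Mercator areal scale is sec²φ.
At 51.9°: sec²(51.9°) = 1/0.6170² = 2.627.
At 31.3°: sec²(31.3°) = 1/0.8545² = 1.370.
Ratio = 2.627/1.370 = cos²(31.3°)/cos²(51.9°) ≈ 1.92.

1.92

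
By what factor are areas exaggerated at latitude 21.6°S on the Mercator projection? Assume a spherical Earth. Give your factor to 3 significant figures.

For Mercator, h = k = sec φ (a conformal cylindrical projection has a single point scale, 1/cos φ).
Areal scale = k² = sec²φ = 1/cos²(21.6°) = 1/0.9298² = 1.157.

1.16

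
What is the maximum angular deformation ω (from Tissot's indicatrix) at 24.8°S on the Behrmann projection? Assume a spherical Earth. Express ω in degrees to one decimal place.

Behrmann is a cylindrical equal-area projection with standard parallels at ±30°. For cylindrical equal-area with standard parallel φ₀, h = cos φ / cos φ₀ and k = cos φ₀ / cos φ, so h·k = 1.
At 24.8°: h = 1.048, k = 0.9540; principal scales a = 1.048, b = 0.9540.
sin(ω/2) = (a − b)/(a + b) = 0.09420/2.002 = 0.04705, so ω = 2 arcsin(0.04705) ≈ 5.4°.

5.4°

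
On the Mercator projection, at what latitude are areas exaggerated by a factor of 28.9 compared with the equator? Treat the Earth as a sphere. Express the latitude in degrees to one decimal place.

79.3°

Mercator areal scale is sec²φ.
sec²φ = 28.9  ⇒  cos²φ = 0.03460  ⇒  cos φ = 0.1860.
φ = arccos(0.1860) ≈ 79.3°.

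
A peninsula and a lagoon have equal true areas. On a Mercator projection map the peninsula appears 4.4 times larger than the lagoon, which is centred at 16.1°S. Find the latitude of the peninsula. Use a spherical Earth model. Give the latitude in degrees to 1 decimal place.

62.7°

For equal true areas on Mercator, apparent areas scale as sec²φ, so the ratio is cos²φ₂ / cos²φ₁.
cos²φ₂ / cos²φ₁ = 4.4  ⇒  cos φ₁ = cos 16.1° / √4.4 = 0.9608/2.098 = 0.4580.
φ₁ = arccos(0.4580) ≈ 62.7°.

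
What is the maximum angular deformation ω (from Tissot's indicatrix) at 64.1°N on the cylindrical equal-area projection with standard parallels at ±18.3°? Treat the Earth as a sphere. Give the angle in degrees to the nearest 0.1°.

81.2°

Cylindrical equal-area (φ₀ = 18.3°): h = cos φ / cos 18.3° along meridians, k = cos 18.3° / cos φ along parallels; h·k = 1.
At 64.1°: h = 0.4601, k = 2.174; principal scales a = 2.174, b = 0.4601.
sin(ω/2) = (a − b)/(a + b) = 1.714/2.634 = 0.6506, so ω = 2 arcsin(0.6506) ≈ 81.2°.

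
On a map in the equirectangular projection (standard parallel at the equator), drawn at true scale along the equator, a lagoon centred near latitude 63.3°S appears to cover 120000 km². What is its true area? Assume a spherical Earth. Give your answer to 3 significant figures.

53900 km²

In the plate carrée (x = Rλ, y = Rφ), meridians are true-scale (h = 1) and parallels are stretched by k = sec φ.
Areal scale = h·k = 1 × sec φ; at 63.3°, h = 1.000, k = 2.226, so h·k = 2.226.
True area = apparent / (areal scale) = 120000 / 2.226 ≈ 53900 km².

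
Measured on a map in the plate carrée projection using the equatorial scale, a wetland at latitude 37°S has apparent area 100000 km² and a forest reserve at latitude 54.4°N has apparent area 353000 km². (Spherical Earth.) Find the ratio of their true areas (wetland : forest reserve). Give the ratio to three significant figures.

On the plate carrée, areal scale = h·k = 1 × sec φ, so true area = apparent × cos φ.
True area of wetland: 100000 × cos(37°) = 100000 × 0.7986 = 79860 km².
True area of forest reserve: 353000 × cos(54.4°) = 353000 × 0.5821 = 205500 km².
Ratio = 79860 / 205500 ≈ 0.389.

0.389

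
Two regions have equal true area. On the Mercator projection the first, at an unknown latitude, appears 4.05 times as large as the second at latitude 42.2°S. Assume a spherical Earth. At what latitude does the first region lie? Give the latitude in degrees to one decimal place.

68.4°

For equal true areas on Mercator, apparent areas scale as sec²φ, so the ratio is cos²φ₂ / cos²φ₁.
cos²φ₂ / cos²φ₁ = 4.05  ⇒  cos φ₁ = cos 42.2° / √4.05 = 0.7408/2.012 = 0.3681.
φ₁ = arccos(0.3681) ≈ 68.4°.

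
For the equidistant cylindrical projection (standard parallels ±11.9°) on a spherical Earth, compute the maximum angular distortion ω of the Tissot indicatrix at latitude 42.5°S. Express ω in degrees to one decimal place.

16.2°

The equidistant cylindrical projection with φ₀ = 11.9° has h = 1 (meridians true) and k = cos φ₀ / cos φ along parallels.
At 42.5°: h = 1.000, k = 1.327; principal scales a = 1.327, b = 1.000.
sin(ω/2) = (a − b)/(a + b) = 0.3272/2.327 = 0.1406, so ω = 2 arcsin(0.1406) ≈ 16.2°.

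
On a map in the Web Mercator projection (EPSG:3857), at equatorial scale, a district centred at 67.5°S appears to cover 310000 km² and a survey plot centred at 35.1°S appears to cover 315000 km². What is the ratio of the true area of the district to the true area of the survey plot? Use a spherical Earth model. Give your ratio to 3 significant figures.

0.215

Since Mercator area scale is 1/cos²φ, the true area equals the apparent area multiplied by cos²φ.
True area of district: 310000 × cos²(67.5°) = 310000 × 0.1464 = 45400 km².
True area of survey plot: 315000 × cos²(35.1°) = 315000 × 0.6694 = 210900 km².
Ratio = 45400 / 210900 ≈ 0.215.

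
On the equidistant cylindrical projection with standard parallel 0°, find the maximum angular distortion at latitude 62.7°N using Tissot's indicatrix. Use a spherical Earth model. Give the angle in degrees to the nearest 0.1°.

In the plate carrée (x = Rλ, y = Rφ), meridians are true-scale (h = 1) and parallels are stretched by k = sec φ.
At 62.7°: h = 1.000, k = 2.180; principal scales a = 2.180, b = 1.000.
sin(ω/2) = (a − b)/(a + b) = 1.180/3.180 = 0.3711, so ω = 2 arcsin(0.3711) ≈ 43.6°.

43.6°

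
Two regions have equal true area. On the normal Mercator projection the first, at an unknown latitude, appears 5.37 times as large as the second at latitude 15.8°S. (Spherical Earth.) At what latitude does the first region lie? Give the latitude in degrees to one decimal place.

65.5°

On Mercator, (apparent₁)/(apparent₂) = sec²φ₁ / sec²φ₂ when true areas are equal.
cos²φ₂ / cos²φ₁ = 5.37  ⇒  cos φ₁ = cos 15.8° / √5.37 = 0.9622/2.317 = 0.4152.
φ₁ = arccos(0.4152) ≈ 65.5°.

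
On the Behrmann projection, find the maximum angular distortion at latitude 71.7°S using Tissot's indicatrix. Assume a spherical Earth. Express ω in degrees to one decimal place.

100.3°

The Behrmann projection is cylindrical equal-area with φ₀ = 30°. A cylindrical equal-area projection with standard parallel φ₀ has meridian scale h = cos φ / cos φ₀ and parallel scale k = cos φ₀ / cos φ (so areas are preserved, h·k = 1).
At 71.7°: h = 0.3626, k = 2.758; principal scales a = 2.758, b = 0.3626.
sin(ω/2) = (a − b)/(a + b) = 2.396/3.121 = 0.7676, so ω = 2 arcsin(0.7676) ≈ 100.3°.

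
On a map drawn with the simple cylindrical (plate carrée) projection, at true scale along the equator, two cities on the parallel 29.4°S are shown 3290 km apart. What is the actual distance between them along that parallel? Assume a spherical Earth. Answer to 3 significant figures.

In the plate carrée (x = Rλ, y = Rφ), meridians are true-scale (h = 1) and parallels are stretched by k = sec φ.
Along the parallel at 29.4°, map distances are exaggerated by k = sec 29.4° = 1.148.
True distance = 3290 / 1.148 = 3290 × cos 29.4° ≈ 2870 km.

2870 km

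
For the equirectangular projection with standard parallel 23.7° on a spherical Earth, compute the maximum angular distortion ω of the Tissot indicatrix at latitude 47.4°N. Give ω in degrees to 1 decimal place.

17.2°

The equidistant cylindrical projection with φ₀ = 23.7° has h = 1 (meridians true) and k = cos φ₀ / cos φ along parallels.
At 47.4°: h = 1.000, k = 1.353; principal scales a = 1.353, b = 1.000.
sin(ω/2) = (a − b)/(a + b) = 0.3528/2.353 = 0.1499, so ω = 2 arcsin(0.1499) ≈ 17.2°.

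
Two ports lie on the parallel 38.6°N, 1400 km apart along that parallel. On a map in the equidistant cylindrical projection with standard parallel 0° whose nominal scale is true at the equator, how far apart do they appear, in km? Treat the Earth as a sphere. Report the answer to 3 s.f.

1790 km

For the equirectangular projection with φ₀ = 0 (plate carrée), h = 1 along meridians and k = sec φ along parallels.
Along the parallel, k = sec 38.6° = 1/0.7815 = 1.280.
Map distance = 1400 × 1.280 ≈ 1790 km.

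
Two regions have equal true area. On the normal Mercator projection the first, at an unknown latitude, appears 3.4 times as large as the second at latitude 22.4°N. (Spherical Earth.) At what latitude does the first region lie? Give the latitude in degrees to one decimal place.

59.9°

Mercator areal scale is sec²φ, so apparent-area ratio = sec²φ₁ / sec²φ₂ = cos²φ₂ / cos²φ₁.
cos²φ₂ / cos²φ₁ = 3.4  ⇒  cos φ₁ = cos 22.4° / √3.4 = 0.9245/1.844 = 0.5014.
φ₁ = arccos(0.5014) ≈ 59.9°.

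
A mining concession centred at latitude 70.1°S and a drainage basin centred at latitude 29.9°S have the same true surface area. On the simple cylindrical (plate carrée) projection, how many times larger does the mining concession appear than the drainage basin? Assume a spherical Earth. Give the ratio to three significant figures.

In the plate carrée (x = Rλ, y = Rφ), meridians are true-scale (h = 1) and parallels are stretched by k = sec φ.
Areal scale at 70.1°: h·k = 1.000 × 2.938 = 2.938.
Areal scale at 29.9°: h·k = 1.000 × 1.154 = 1.154.
Ratio = 2.938/1.154 ≈ 2.55.

2.55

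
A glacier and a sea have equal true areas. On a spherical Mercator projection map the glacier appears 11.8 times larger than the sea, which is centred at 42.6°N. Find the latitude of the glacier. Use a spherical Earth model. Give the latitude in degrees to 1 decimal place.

77.6°

Mercator areal scale is sec²φ, so apparent-area ratio = sec²φ₁ / sec²φ₂ = cos²φ₂ / cos²φ₁.
cos²φ₂ / cos²φ₁ = 11.8  ⇒  cos φ₁ = cos 42.6° / √11.8 = 0.7361/3.435 = 0.2143.
φ₁ = arccos(0.2143) ≈ 77.6°.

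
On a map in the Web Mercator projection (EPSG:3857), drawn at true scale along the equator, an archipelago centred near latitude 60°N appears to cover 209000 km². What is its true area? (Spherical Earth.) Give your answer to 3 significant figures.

52300 km²

For Mercator, h = k = sec φ (a conformal cylindrical projection has a single point scale, 1/cos φ).
Areal scale = k² = sec²φ = 1/cos²(60°) = 1/0.5000² = 4.000.
True area = apparent / (areal scale) = 209000 / 4.000 ≈ 52300 km².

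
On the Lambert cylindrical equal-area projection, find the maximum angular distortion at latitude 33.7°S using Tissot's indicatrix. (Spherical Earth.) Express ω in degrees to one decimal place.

The Lambert cylindrical equal-area projection is the cylindrical equal-area projection with its standard parallel at the equator (φ₀ = 0). For cylindrical equal-area with standard parallel φ₀, h = cos φ / cos φ₀ and k = cos φ₀ / cos φ, so h·k = 1.
At 33.7°: h = 0.8320, k = 1.202; principal scales a = 1.202, b = 0.8320.
sin(ω/2) = (a − b)/(a + b) = 0.3700/2.034 = 0.1819, so ω = 2 arcsin(0.1819) ≈ 21.0°.

21.0°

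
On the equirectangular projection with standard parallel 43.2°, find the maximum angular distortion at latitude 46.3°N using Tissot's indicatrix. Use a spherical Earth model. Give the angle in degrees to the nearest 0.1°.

3.1°

With standard parallel φ₀ = 43.2°, the equirectangular projection gives x = Rλ cos φ₀, y = Rφ, so h = 1 and k = cos 43.2° / cos φ.
At 46.3°: h = 1.000, k = 1.055; principal scales a = 1.055, b = 1.000.
sin(ω/2) = (a − b)/(a + b) = 0.05513/2.055 = 0.02682, so ω = 2 arcsin(0.02682) ≈ 3.1°.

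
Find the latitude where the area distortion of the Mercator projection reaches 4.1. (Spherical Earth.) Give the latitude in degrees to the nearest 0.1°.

60.4°

Mercator areal scale is sec²φ.
sec²φ = 4.1  ⇒  cos²φ = 0.2439  ⇒  cos φ = 0.4939.
φ = arccos(0.4939) ≈ 60.4°.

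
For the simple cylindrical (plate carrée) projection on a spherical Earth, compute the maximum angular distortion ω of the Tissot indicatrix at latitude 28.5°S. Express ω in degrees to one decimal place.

7.4°

Plate carrée maps x = Rλ, y = Rφ. The meridian scale is h = 1 and the parallel scale is k = 1/cos φ = sec φ.
At 28.5°: h = 1.000, k = 1.138; principal scales a = 1.138, b = 1.000.
sin(ω/2) = (a − b)/(a + b) = 0.1379/2.138 = 0.06450, so ω = 2 arcsin(0.06450) ≈ 7.4°.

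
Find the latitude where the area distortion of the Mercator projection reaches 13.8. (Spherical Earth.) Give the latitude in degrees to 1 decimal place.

74.4°

Mercator areal scale is sec²φ.
sec²φ = 13.8  ⇒  cos²φ = 0.07246  ⇒  cos φ = 0.2692.
φ = arccos(0.2692) ≈ 74.4°.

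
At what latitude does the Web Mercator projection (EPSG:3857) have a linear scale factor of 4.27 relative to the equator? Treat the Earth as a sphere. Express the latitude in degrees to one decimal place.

Mercator scale is k = sec φ = 1/cos φ.
1/cos φ = 4.27  ⇒  cos φ = 0.2342  ⇒  φ = arccos(0.2342) ≈ 76.5°.

76.5°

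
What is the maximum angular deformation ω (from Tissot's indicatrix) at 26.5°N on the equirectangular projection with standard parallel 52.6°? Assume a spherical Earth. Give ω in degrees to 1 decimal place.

The equidistant cylindrical projection with φ₀ = 52.6° has h = 1 (meridians true) and k = cos φ₀ / cos φ along parallels.
At 26.5°: h = 1.000, k = 0.6787; principal scales a = 1.000, b = 0.6787.
sin(ω/2) = (a − b)/(a + b) = 0.3213/1.679 = 0.1914, so ω = 2 arcsin(0.1914) ≈ 22.1°.

22.1°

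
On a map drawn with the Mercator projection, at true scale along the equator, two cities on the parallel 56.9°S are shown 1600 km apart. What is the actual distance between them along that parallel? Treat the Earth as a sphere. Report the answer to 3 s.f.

Mercator is conformal, so the point scale is isotropic: h = k = sec φ = 1/cos φ.
Along the parallel at 56.9°, map distances are exaggerated by k = sec 56.9° = 1.831.
True distance = 1600 / 1.831 = 1600 × cos 56.9° ≈ 874 km.

874 km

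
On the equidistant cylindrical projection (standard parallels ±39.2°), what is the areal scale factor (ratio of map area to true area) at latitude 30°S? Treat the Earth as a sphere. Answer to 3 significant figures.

0.895

The equidistant cylindrical projection with φ₀ = 39.2° has h = 1 (meridians true) and k = cos φ₀ / cos φ along parallels.
Areal scale = h·k = 1 × cos φ₀ / cos φ; at 30°, h = 1.000, k = 0.8948, so h·k = 0.8948.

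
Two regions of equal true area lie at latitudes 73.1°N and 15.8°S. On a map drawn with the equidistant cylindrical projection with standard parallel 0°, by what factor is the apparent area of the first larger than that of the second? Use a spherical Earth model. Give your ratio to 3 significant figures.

For the equirectangular projection with φ₀ = 0 (plate carrée), h = 1 along meridians and k = sec φ along parallels.
Areal scale at 73.1°: h·k = 1.000 × 3.440 = 3.440.
Areal scale at 15.8°: h·k = 1.000 × 1.039 = 1.039.
Ratio = 3.440/1.039 ≈ 3.31.

3.31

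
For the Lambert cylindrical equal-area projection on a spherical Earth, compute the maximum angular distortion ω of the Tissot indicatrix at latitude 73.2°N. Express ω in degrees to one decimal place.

115.5°

The Lambert cylindrical equal-area projection is the cylindrical equal-area projection with its standard parallel at the equator (φ₀ = 0). For cylindrical equal-area with standard parallel φ₀, h = cos φ / cos φ₀ and k = cos φ₀ / cos φ, so h·k = 1.
At 73.2°: h = 0.2890, k = 3.460; principal scales a = 3.460, b = 0.2890.
sin(ω/2) = (a − b)/(a + b) = 3.171/3.749 = 0.8458, so ω = 2 arcsin(0.8458) ≈ 115.5°.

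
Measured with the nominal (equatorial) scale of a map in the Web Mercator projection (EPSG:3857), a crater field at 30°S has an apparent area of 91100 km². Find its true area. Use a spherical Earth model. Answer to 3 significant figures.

For Mercator, h = k = sec φ (a conformal cylindrical projection has a single point scale, 1/cos φ).
Areal scale = k² = sec²φ = 1/cos²(30°) = 1/0.8660² = 1.333.
True area = apparent / (areal scale) = 91100 / 1.333 ≈ 68300 km².

68300 km²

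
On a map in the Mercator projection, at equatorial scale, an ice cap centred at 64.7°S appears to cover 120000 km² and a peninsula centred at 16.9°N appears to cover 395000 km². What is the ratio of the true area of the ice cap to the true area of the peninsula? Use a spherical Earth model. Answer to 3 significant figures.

0.0606

Since Mercator area scale is 1/cos²φ, the true area equals the apparent area multiplied by cos²φ.
True area of ice cap: 120000 × cos²(64.7°) = 120000 × 0.1826 = 21920 km².
True area of peninsula: 395000 × cos²(16.9°) = 395000 × 0.9155 = 361600 km².
Ratio = 21920 / 361600 ≈ 0.0606.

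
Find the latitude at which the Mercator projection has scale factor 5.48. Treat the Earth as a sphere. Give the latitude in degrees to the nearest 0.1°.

Mercator scale is k = sec φ = 1/cos φ.
1/cos φ = 5.48  ⇒  cos φ = 0.1825  ⇒  φ = arccos(0.1825) ≈ 79.5°.

79.5°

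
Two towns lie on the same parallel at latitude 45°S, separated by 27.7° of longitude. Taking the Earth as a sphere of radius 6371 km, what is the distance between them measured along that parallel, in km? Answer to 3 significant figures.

Arc length along a parallel = R cos φ · Δλ (with Δλ in radians).
= 6371 × cos 45° × (27.7° × π/180) = 6371 × 0.7071 × 0.4835 ≈ 2180 km.

2180 km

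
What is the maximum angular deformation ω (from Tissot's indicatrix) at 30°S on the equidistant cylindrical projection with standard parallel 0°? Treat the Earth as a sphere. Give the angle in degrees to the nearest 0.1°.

8.2°

Plate carrée maps x = Rλ, y = Rφ. The meridian scale is h = 1 and the parallel scale is k = 1/cos φ = sec φ.
At 30°: h = 1.000, k = 1.155; principal scales a = 1.155, b = 1.000.
sin(ω/2) = (a − b)/(a + b) = 0.1547/2.155 = 0.07180, so ω = 2 arcsin(0.07180) ≈ 8.2°.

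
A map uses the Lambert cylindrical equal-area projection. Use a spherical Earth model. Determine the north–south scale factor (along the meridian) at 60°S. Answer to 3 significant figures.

The Lambert cylindrical equal-area projection is the cylindrical equal-area projection with its standard parallel at the equator (φ₀ = 0). A cylindrical equal-area projection with standard parallel φ₀ has meridian scale h = cos φ / cos φ₀ and parallel scale k = cos φ₀ / cos φ (so areas are preserved, h·k = 1).
h = cos 60° / cos 0° = 0.5000/1.000 = 0.5000.

0.500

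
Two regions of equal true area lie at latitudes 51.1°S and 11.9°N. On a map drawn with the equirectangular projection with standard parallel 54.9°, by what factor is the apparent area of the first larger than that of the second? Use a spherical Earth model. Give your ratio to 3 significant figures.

1.56

With standard parallel φ₀ = 54.9°, the equirectangular projection gives x = Rλ cos φ₀, y = Rφ, so h = 1 and k = cos 54.9° / cos φ.
Areal scale at 51.1°: h·k = 1.000 × 0.9157 = 0.9157.
Areal scale at 11.9°: h·k = 1.000 × 0.5876 = 0.5876.
Ratio = 0.9157/0.5876 ≈ 1.56.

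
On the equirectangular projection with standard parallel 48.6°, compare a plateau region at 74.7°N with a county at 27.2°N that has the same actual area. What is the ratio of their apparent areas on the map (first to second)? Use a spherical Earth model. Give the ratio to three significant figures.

3.37

In the equirectangular projection with standard parallel φ₀ = 48.6° (x = Rλ cos φ₀, y = Rφ), meridians are true-scale (h = 1) and the parallel scale is k = cos φ₀ / cos φ.
Areal scale at 74.7°: h·k = 1.000 × 2.506 = 2.506.
Areal scale at 27.2°: h·k = 1.000 × 0.7435 = 0.7435.
Ratio = 2.506/0.7435 ≈ 3.37.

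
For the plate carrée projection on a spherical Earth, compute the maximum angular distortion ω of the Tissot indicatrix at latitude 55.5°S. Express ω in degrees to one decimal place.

In the plate carrée (x = Rλ, y = Rφ), meridians are true-scale (h = 1) and parallels are stretched by k = sec φ.
At 55.5°: h = 1.000, k = 1.766; principal scales a = 1.766, b = 1.000.
sin(ω/2) = (a − b)/(a + b) = 0.7655/2.766 = 0.2768, so ω = 2 arcsin(0.2768) ≈ 32.1°.

32.1°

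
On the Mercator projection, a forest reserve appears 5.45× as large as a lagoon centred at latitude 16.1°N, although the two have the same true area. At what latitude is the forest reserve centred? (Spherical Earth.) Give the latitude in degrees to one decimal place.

Mercator areal scale is sec²φ, so apparent-area ratio = sec²φ₁ / sec²φ₂ = cos²φ₂ / cos²φ₁.
cos²φ₂ / cos²φ₁ = 5.45  ⇒  cos φ₁ = cos 16.1° / √5.45 = 0.9608/2.335 = 0.4116.
φ₁ = arccos(0.4116) ≈ 65.7°.

65.7°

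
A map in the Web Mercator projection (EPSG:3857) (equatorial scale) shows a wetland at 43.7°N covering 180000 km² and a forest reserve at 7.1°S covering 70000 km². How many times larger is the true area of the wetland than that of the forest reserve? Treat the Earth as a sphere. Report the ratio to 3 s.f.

Since Mercator area scale is 1/cos²φ, the true area equals the apparent area multiplied by cos²φ.
True area of wetland: 180000 × cos²(43.7°) = 180000 × 0.5227 = 94080 km².
True area of forest reserve: 70000 × cos²(7.1°) = 70000 × 0.9847 = 68930 km².
Ratio = 94080 / 68930 ≈ 1.36.

1.36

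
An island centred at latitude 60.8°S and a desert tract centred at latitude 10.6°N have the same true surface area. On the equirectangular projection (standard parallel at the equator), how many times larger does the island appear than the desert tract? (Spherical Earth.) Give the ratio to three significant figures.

2.01

In the plate carrée (x = Rλ, y = Rφ), meridians are true-scale (h = 1) and parallels are stretched by k = sec φ.
Areal scale at 60.8°: h·k = 1.000 × 2.050 = 2.050.
Areal scale at 10.6°: h·k = 1.000 × 1.017 = 1.017.
Ratio = 2.050/1.017 ≈ 2.01.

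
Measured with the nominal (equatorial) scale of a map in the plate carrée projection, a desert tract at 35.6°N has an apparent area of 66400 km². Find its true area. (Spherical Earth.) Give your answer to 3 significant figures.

For the equirectangular projection with φ₀ = 0 (plate carrée), h = 1 along meridians and k = sec φ along parallels.
Areal scale = h·k = 1 × sec φ; at 35.6°, h = 1.000, k = 1.230, so h·k = 1.230.
True area = apparent / (areal scale) = 66400 / 1.230 ≈ 54000 km².

54000 km²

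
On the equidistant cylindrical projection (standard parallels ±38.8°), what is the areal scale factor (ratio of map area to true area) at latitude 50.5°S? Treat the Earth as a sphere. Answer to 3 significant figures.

With standard parallel φ₀ = 38.8°, the equirectangular projection gives x = Rλ cos φ₀, y = Rφ, so h = 1 and k = cos 38.8° / cos φ.
Areal scale = h·k = 1 × cos φ₀ / cos φ; at 50.5°, h = 1.000, k = 1.225, so h·k = 1.225.

1.23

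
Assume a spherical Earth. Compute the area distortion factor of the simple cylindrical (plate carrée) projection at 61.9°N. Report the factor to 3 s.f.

Plate carrée maps x = Rλ, y = Rφ. The meridian scale is h = 1 and the parallel scale is k = 1/cos φ = sec φ.
Areal scale = h·k = 1 × sec φ; at 61.9°, h = 1.000, k = 2.123, so h·k = 2.123.

2.12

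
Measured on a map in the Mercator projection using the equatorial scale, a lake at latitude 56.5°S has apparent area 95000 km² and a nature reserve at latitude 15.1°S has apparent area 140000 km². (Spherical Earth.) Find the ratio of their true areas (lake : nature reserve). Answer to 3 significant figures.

Since Mercator area scale is 1/cos²φ, the true area equals the apparent area multiplied by cos²φ.
True area of lake: 95000 × cos²(56.5°) = 95000 × 0.3046 = 28940 km².
True area of nature reserve: 140000 × cos²(15.1°) = 140000 × 0.9321 = 130500 km².
Ratio = 28940 / 130500 ≈ 0.222.

0.222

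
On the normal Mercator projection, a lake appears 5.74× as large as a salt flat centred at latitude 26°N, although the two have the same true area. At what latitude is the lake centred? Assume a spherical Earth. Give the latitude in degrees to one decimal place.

68.0°

On Mercator, (apparent₁)/(apparent₂) = sec²φ₁ / sec²φ₂ when true areas are equal.
cos²φ₂ / cos²φ₁ = 5.74  ⇒  cos φ₁ = cos 26° / √5.74 = 0.8988/2.396 = 0.3751.
φ₁ = arccos(0.3751) ≈ 68.0°.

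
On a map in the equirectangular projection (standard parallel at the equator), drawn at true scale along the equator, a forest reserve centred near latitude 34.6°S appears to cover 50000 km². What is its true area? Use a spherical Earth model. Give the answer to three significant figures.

41200 km²

For the equirectangular projection with φ₀ = 0 (plate carrée), h = 1 along meridians and k = sec φ along parallels.
Areal scale = h·k = 1 × sec φ; at 34.6°, h = 1.000, k = 1.215, so h·k = 1.215.
True area = apparent / (areal scale) = 50000 / 1.215 ≈ 41200 km².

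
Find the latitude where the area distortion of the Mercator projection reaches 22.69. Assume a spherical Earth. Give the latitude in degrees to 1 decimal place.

77.9°

Mercator areal scale is sec²φ.
sec²φ = 22.69  ⇒  cos²φ = 0.04407  ⇒  cos φ = 0.2099.
φ = arccos(0.2099) ≈ 77.9°.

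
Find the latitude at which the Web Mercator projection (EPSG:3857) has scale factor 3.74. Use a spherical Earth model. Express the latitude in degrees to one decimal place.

Mercator scale is k = sec φ = 1/cos φ.
1/cos φ = 3.74  ⇒  cos φ = 0.2674  ⇒  φ = arccos(0.2674) ≈ 74.5°.

74.5°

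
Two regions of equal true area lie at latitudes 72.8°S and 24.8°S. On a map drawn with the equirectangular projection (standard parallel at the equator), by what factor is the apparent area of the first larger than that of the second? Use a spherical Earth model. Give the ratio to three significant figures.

For the equirectangular projection with φ₀ = 0 (plate carrée), h = 1 along meridians and k = sec φ along parallels.
Areal scale at 72.8°: h·k = 1.000 × 3.382 = 3.382.
Areal scale at 24.8°: h·k = 1.000 × 1.102 = 1.102.
Ratio = 3.382/1.102 ≈ 3.07.

3.07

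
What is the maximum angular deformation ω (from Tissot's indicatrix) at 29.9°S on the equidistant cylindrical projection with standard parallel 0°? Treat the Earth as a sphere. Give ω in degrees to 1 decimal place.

In the plate carrée (x = Rλ, y = Rφ), meridians are true-scale (h = 1) and parallels are stretched by k = sec φ.
At 29.9°: h = 1.000, k = 1.154; principal scales a = 1.154, b = 1.000.
sin(ω/2) = (a − b)/(a + b) = 0.1535/2.154 = 0.07130, so ω = 2 arcsin(0.07130) ≈ 8.2°.

8.2°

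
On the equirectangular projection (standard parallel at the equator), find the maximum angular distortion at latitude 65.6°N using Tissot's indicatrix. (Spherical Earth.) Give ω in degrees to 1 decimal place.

49.1°

Plate carrée maps x = Rλ, y = Rφ. The meridian scale is h = 1 and the parallel scale is k = 1/cos φ = sec φ.
At 65.6°: h = 1.000, k = 2.421; principal scales a = 2.421, b = 1.000.
sin(ω/2) = (a − b)/(a + b) = 1.421/3.421 = 0.4153, so ω = 2 arcsin(0.4153) ≈ 49.1°.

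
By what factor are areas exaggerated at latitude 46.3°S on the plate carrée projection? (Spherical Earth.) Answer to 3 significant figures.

For the equirectangular projection with φ₀ = 0 (plate carrée), h = 1 along meridians and k = sec φ along parallels.
Areal scale = h·k = 1 × sec φ; at 46.3°, h = 1.000, k = 1.447, so h·k = 1.447.

1.45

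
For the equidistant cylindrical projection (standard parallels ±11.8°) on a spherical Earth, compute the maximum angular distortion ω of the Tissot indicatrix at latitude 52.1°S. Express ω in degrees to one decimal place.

With standard parallel φ₀ = 11.8°, the equirectangular projection gives x = Rλ cos φ₀, y = Rφ, so h = 1 and k = cos 11.8° / cos φ.
At 52.1°: h = 1.000, k = 1.594; principal scales a = 1.594, b = 1.000.
sin(ω/2) = (a − b)/(a + b) = 0.5935/2.594 = 0.2288, so ω = 2 arcsin(0.2288) ≈ 26.5°.

26.5°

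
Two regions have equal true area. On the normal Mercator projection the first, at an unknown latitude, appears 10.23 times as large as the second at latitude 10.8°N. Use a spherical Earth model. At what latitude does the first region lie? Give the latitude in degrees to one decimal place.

For equal true areas on Mercator, apparent areas scale as sec²φ, so the ratio is cos²φ₂ / cos²φ₁.
cos²φ₂ / cos²φ₁ = 10.23  ⇒  cos φ₁ = cos 10.8° / √10.23 = 0.9823/3.198 = 0.3071.
φ₁ = arccos(0.3071) ≈ 72.1°.

72.1°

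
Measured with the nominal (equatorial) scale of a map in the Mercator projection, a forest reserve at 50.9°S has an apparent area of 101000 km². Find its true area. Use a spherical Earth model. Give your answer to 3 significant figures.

Mercator is conformal, so the point scale is isotropic: h = k = sec φ = 1/cos φ.
Areal scale = k² = sec²φ = 1/cos²(50.9°) = 1/0.6307² = 2.514.
True area = apparent / (areal scale) = 101000 / 2.514 ≈ 40200 km².

40200 km²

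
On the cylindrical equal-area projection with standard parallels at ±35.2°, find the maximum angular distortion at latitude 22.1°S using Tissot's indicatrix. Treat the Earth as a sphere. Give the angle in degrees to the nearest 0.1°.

For cylindrical equal-area with standard parallel φ₀, h = cos φ / cos φ₀ and k = cos φ₀ / cos φ, so h·k = 1.
At 22.1°: h = 1.134, k = 0.8819; principal scales a = 1.134, b = 0.8819.
sin(ω/2) = (a − b)/(a + b) = 0.2519/2.016 = 0.1250, so ω = 2 arcsin(0.1250) ≈ 14.4°.

14.4°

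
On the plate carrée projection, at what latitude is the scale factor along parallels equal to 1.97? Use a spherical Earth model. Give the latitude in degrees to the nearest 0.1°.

Plate carrée: h = 1, k = sec φ along parallels.
sec φ = 1.97  ⇒  cos φ = 0.5076  ⇒  φ ≈ 59.5°.

59.5°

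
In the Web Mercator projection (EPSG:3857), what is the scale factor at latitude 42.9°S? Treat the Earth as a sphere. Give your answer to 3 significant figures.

1.37

The Mercator projection is conformal; its linear scale factor is the same in every direction and equals sec φ = 1/cos φ.
k = 1/cos 42.9° = 1/0.7325 = 1.365.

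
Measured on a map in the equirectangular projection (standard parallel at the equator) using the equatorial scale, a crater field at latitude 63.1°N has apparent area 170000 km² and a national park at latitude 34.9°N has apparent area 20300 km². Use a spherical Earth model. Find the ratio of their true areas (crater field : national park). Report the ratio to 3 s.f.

4.62

On the plate carrée, areal scale = h·k = 1 × sec φ, so true area = apparent × cos φ.
True area of crater field: 170000 × cos(63.1°) = 170000 × 0.4524 = 76910 km².
True area of national park: 20300 × cos(34.9°) = 20300 × 0.8202 = 16650 km².
Ratio = 76910 / 16650 ≈ 4.62.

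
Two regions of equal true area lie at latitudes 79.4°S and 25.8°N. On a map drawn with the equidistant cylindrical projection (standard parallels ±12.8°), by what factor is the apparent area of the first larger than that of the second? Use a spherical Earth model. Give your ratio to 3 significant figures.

4.89

With standard parallel φ₀ = 12.8°, the equirectangular projection gives x = Rλ cos φ₀, y = Rφ, so h = 1 and k = cos 12.8° / cos φ.
Areal scale at 79.4°: h·k = 1.000 × 5.301 = 5.301.
Areal scale at 25.8°: h·k = 1.000 × 1.083 = 1.083.
Ratio = 5.301/1.083 ≈ 4.89.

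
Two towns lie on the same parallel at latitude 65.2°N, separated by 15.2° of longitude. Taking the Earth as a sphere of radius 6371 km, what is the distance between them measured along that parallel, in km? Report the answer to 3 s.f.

Arc length along a parallel = R cos φ · Δλ (with Δλ in radians).
= 6371 × cos 65.2° × (15.2° × π/180) = 6371 × 0.4195 × 0.2653 ≈ 709 km.

709 km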